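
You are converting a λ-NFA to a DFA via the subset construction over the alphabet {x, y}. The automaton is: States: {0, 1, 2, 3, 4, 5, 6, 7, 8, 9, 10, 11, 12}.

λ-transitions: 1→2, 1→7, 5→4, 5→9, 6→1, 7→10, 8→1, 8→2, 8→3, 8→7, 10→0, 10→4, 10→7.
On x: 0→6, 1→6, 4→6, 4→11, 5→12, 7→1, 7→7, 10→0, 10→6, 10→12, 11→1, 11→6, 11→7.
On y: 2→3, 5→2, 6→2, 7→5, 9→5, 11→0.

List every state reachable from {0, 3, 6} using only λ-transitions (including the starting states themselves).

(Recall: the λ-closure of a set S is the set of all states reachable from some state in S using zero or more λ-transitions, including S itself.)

{0, 1, 2, 3, 4, 6, 7, 10}

Start with {0, 3, 6}.
From 6 via λ: add 1.
From 1 via λ: add 2, 7.
From 7 via λ: add 10.
From 10 via λ: add 4.
No new states can be added; the closed set is {0, 1, 2, 3, 4, 6, 7, 10}.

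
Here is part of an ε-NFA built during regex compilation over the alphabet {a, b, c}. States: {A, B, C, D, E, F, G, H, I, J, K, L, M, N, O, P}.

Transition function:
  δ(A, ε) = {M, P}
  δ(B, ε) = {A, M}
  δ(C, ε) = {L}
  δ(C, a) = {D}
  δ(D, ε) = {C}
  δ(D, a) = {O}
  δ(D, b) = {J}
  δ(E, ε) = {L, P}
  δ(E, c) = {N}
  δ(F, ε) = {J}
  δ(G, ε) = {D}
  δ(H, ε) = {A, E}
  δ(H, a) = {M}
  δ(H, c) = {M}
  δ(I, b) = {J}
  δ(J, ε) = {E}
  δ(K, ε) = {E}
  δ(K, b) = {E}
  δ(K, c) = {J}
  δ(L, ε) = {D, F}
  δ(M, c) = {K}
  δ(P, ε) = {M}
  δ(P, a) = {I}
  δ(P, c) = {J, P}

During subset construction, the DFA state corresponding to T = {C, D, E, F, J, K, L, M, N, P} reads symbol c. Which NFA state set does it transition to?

{C, D, E, F, J, K, L, M, N, P}

E on c → {N}.
K on c → {J}.
M on c → {K}.
P on c → {J, P}.
No c-transition from C, D, F, J, L, N.
Union after reading c: {J, K, N, P}.
Now take the ε-closure:
From J via ε: add E.
From P via ε: add M.
From E via ε: add L.
From L via ε: add D, F.
From D via ε: add C.
No new states can be added; the closed set is {C, D, E, F, J, K, L, M, N, P}.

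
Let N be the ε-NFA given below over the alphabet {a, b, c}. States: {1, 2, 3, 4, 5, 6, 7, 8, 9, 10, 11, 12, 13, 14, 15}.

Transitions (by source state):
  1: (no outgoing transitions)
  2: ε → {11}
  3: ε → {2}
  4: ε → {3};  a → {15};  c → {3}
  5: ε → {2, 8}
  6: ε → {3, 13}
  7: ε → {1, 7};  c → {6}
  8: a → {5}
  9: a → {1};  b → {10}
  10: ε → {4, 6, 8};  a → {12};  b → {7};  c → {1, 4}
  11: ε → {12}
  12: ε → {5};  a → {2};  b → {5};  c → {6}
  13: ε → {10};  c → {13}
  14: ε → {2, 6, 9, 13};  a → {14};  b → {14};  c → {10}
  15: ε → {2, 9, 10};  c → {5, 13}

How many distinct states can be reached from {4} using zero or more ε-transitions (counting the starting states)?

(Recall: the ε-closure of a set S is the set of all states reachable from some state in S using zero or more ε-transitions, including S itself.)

7

Start with {4}.
From 4 via ε: add 3.
From 3 via ε: add 2.
From 2 via ε: add 11.
From 11 via ε: add 12.
From 12 via ε: add 5.
From 5 via ε: add 8.
ε-closure = {2, 3, 4, 5, 8, 11, 12}, which has 7 states.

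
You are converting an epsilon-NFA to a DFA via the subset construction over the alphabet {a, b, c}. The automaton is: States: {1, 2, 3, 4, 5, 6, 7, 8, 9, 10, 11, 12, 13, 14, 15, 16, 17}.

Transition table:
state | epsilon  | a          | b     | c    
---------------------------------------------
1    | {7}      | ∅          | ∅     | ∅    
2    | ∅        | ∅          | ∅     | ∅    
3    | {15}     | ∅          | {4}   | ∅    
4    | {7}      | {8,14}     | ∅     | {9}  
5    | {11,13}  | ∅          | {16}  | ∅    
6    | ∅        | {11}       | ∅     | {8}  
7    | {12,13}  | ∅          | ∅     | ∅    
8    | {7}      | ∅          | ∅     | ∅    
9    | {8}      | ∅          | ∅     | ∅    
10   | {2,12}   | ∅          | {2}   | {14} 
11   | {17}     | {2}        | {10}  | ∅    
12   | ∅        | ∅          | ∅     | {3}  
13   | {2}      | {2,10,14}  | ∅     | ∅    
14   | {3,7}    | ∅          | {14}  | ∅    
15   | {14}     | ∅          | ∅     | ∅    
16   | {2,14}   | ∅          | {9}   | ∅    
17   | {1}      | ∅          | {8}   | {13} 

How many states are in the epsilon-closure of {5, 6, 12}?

Start with {5, 6, 12}.
From 5 via epsilon: add 11, 13.
From 11 via epsilon: add 17.
From 13 via epsilon: add 2.
From 17 via epsilon: add 1.
From 1 via epsilon: add 7.
epsilon-closure = {1, 2, 5, 6, 7, 11, 12, 13, 17}, which has 9 states.

9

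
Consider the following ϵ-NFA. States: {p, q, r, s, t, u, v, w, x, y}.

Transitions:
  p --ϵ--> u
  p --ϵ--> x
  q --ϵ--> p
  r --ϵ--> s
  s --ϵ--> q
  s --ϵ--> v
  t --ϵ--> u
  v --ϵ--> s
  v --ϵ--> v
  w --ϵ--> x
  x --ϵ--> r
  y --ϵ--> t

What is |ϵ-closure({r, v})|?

Start with {r, v}.
From r via ϵ: add s.
From s via ϵ: add q.
From q via ϵ: add p.
From p via ϵ: add u, x.
ϵ-closure = {p, q, r, s, u, v, x}, which has 7 states.

7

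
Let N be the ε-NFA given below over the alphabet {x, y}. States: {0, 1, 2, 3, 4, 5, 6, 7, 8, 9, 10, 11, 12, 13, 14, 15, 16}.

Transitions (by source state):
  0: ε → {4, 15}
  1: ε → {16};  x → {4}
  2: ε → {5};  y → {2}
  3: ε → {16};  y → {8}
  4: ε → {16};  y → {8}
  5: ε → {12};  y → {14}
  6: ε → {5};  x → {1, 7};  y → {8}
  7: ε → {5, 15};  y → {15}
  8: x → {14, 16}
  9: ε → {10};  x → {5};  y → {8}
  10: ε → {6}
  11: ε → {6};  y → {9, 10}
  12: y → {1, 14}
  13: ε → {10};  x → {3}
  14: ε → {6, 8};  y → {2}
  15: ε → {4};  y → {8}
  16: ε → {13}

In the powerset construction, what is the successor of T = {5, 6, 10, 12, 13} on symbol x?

6 on x → {1, 7}.
13 on x → {3}.
No x-transition from 5, 10, 12.
Union after reading x: {1, 3, 7}.
Now take the ε-closure:
From 1 via ε: add 16.
From 7 via ε: add 5, 15.
From 5 via ε: add 12.
From 15 via ε: add 4.
From 16 via ε: add 13.
From 13 via ε: add 10.
From 10 via ε: add 6.
No new states can be added; the closed set is {1, 3, 4, 5, 6, 7, 10, 12, 13, 15, 16}.

{1, 3, 4, 5, 6, 7, 10, 12, 13, 15, 16}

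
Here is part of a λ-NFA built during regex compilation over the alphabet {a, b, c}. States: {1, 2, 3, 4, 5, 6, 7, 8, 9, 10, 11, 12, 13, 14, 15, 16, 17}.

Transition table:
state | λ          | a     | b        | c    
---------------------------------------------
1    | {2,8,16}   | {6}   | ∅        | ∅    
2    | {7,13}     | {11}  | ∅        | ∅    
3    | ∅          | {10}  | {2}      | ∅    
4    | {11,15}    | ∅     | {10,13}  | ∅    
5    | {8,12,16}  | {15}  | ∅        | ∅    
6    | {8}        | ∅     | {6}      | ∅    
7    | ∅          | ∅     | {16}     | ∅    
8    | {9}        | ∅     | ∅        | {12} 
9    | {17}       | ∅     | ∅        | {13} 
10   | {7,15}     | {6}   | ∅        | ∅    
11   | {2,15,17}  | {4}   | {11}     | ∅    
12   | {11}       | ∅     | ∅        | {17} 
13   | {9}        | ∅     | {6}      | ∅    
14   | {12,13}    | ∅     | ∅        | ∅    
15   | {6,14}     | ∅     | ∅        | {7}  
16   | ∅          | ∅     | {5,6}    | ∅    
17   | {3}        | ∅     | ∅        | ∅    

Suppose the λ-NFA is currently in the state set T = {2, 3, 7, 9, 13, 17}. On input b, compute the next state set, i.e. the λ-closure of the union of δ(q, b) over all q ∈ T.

{2, 3, 6, 7, 8, 9, 13, 16, 17}

3 on b → {2}.
7 on b → {16}.
13 on b → {6}.
No b-transition from 2, 9, 17.
Union after reading b: {2, 6, 16}.
Now take the λ-closure:
From 2 via λ: add 7, 13.
From 6 via λ: add 8.
From 8 via λ: add 9.
From 9 via λ: add 17.
From 17 via λ: add 3.
No new states can be added; the closed set is {2, 3, 6, 7, 8, 9, 13, 16, 17}.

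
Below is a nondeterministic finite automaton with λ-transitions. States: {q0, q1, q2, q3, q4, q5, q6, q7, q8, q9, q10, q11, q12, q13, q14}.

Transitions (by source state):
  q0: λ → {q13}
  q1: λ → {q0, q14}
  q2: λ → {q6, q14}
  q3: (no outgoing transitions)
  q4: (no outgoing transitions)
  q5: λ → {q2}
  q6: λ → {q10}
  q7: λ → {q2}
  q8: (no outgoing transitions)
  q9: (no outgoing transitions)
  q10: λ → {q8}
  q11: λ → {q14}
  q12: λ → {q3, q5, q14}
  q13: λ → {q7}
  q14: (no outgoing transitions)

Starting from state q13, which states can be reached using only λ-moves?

{q2, q6, q7, q8, q10, q13, q14}

Start with {q13}.
From q13 via λ: add q7.
From q7 via λ: add q2.
From q2 via λ: add q6, q14.
From q6 via λ: add q10.
From q10 via λ: add q8.
No new states can be added; the closed set is {q2, q6, q7, q8, q10, q13, q14}.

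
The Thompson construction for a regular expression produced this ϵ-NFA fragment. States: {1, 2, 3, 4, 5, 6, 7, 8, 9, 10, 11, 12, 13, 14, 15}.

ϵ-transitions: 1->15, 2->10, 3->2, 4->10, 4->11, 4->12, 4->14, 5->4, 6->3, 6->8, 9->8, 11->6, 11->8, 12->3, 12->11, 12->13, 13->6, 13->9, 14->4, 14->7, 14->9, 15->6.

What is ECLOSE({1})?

{1, 2, 3, 6, 8, 10, 15}

Start with {1}.
From 1 via ϵ: add 15.
From 15 via ϵ: add 6.
From 6 via ϵ: add 3, 8.
From 3 via ϵ: add 2.
From 2 via ϵ: add 10.
No new states can be added; the closed set is {1, 2, 3, 6, 8, 10, 15}.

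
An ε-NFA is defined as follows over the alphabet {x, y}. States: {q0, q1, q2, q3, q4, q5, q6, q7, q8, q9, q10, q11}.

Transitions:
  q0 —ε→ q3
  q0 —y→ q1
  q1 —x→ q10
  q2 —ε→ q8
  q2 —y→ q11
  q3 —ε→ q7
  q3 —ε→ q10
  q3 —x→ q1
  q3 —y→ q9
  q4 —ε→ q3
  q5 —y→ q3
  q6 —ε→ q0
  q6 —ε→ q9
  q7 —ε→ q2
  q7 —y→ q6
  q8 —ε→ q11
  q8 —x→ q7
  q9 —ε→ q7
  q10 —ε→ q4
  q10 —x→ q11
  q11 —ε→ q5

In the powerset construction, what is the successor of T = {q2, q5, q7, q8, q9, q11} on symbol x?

q8 on x → {q7}.
No x-transition from q2, q5, q7, q9, q11.
Union after reading x: {q7}.
Now take the ε-closure:
From q7 via ε: add q2.
From q2 via ε: add q8.
From q8 via ε: add q11.
From q11 via ε: add q5.
No new states can be added; the closed set is {q2, q5, q7, q8, q11}.

{q2, q5, q7, q8, q11}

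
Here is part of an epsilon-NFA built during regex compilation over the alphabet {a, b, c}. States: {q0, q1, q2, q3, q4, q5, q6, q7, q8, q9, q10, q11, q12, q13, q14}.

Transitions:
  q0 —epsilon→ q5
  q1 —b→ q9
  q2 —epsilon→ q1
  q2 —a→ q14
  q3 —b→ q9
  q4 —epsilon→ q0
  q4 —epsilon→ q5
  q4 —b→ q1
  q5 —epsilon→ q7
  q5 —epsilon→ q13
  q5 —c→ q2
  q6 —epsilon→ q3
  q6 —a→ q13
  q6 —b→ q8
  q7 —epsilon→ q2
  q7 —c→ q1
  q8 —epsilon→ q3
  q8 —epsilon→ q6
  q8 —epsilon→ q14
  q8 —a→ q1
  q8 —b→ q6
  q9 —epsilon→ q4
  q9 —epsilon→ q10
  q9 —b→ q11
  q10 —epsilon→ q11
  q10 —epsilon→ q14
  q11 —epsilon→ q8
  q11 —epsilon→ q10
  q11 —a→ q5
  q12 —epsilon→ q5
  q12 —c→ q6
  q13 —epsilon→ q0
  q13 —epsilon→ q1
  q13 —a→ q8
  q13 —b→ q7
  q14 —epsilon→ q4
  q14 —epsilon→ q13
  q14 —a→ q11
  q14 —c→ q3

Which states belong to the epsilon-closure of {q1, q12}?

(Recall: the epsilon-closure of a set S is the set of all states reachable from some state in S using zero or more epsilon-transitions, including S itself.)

{q0, q1, q2, q5, q7, q12, q13}

Start with {q1, q12}.
From q12 via epsilon: add q5.
From q5 via epsilon: add q7, q13.
From q7 via epsilon: add q2.
From q13 via epsilon: add q0.
No new states can be added; the closed set is {q0, q1, q2, q5, q7, q12, q13}.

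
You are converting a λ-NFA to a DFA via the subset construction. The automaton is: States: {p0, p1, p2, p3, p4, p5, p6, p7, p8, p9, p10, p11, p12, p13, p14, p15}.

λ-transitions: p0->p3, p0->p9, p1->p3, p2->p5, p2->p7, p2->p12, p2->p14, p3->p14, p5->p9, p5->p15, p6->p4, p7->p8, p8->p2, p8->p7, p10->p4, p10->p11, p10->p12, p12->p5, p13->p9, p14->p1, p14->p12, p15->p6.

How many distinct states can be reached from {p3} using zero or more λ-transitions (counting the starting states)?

9

Start with {p3}.
From p3 via λ: add p14.
From p14 via λ: add p1, p12.
From p12 via λ: add p5.
From p5 via λ: add p9, p15.
From p15 via λ: add p6.
From p6 via λ: add p4.
λ-closure = {p1, p3, p4, p5, p6, p9, p12, p14, p15}, which has 9 states.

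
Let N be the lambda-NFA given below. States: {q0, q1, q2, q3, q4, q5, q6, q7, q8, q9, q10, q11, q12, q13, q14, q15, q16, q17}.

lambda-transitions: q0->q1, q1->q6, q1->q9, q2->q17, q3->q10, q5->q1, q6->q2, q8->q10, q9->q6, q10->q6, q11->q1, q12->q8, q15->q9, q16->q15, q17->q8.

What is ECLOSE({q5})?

Start with {q5}.
From q5 via lambda: add q1.
From q1 via lambda: add q6, q9.
From q6 via lambda: add q2.
From q2 via lambda: add q17.
From q17 via lambda: add q8.
From q8 via lambda: add q10.
No new states can be added; the closed set is {q1, q2, q5, q6, q8, q9, q10, q17}.

{q1, q2, q5, q6, q8, q9, q10, q17}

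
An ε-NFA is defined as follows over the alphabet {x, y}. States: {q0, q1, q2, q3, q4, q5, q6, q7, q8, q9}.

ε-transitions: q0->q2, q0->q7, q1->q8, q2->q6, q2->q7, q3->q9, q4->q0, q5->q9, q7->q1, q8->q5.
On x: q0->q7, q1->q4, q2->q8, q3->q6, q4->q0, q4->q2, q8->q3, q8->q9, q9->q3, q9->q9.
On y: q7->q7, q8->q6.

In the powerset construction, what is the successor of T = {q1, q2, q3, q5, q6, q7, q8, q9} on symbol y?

q7 on y → {q7}.
q8 on y → {q6}.
No y-transition from q1, q2, q3, q5, q6, q9.
Union after reading y: {q6, q7}.
Now take the ε-closure:
From q7 via ε: add q1.
From q1 via ε: add q8.
From q8 via ε: add q5.
From q5 via ε: add q9.
No new states can be added; the closed set is {q1, q5, q6, q7, q8, q9}.

{q1, q5, q6, q7, q8, q9}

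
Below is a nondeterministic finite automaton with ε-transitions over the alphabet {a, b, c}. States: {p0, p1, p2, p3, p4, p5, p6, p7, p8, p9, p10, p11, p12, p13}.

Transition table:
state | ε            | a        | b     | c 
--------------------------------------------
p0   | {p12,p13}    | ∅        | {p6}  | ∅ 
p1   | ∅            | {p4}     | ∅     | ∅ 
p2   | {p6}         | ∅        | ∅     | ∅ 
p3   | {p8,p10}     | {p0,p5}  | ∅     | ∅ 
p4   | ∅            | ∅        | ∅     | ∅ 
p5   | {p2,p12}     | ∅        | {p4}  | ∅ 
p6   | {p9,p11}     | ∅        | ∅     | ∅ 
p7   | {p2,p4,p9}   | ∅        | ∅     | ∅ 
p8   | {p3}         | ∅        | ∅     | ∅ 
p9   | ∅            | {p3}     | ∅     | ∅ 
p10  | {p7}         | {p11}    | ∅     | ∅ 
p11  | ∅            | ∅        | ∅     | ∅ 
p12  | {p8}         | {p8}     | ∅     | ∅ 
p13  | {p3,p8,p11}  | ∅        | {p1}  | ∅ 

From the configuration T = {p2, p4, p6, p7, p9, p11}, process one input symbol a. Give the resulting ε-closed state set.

{p2, p3, p4, p6, p7, p8, p9, p10, p11}

p9 on a → {p3}.
No a-transition from p2, p4, p6, p7, p11.
Union after reading a: {p3}.
Now take the ε-closure:
From p3 via ε: add p8, p10.
From p10 via ε: add p7.
From p7 via ε: add p2, p4, p9.
From p2 via ε: add p6.
From p6 via ε: add p11.
No new states can be added; the closed set is {p2, p3, p4, p6, p7, p8, p9, p10, p11}.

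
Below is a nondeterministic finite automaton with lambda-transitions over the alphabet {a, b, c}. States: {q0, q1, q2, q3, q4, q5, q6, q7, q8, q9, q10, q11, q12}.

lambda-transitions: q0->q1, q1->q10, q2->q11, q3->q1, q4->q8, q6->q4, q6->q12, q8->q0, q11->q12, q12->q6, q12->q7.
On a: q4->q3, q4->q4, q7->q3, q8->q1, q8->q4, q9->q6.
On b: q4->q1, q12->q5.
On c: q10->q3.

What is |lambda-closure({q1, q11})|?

Start with {q1, q11}.
From q1 via lambda: add q10.
From q11 via lambda: add q12.
From q12 via lambda: add q6, q7.
From q6 via lambda: add q4.
From q4 via lambda: add q8.
From q8 via lambda: add q0.
lambda-closure = {q0, q1, q4, q6, q7, q8, q10, q11, q12}, which has 9 states.

9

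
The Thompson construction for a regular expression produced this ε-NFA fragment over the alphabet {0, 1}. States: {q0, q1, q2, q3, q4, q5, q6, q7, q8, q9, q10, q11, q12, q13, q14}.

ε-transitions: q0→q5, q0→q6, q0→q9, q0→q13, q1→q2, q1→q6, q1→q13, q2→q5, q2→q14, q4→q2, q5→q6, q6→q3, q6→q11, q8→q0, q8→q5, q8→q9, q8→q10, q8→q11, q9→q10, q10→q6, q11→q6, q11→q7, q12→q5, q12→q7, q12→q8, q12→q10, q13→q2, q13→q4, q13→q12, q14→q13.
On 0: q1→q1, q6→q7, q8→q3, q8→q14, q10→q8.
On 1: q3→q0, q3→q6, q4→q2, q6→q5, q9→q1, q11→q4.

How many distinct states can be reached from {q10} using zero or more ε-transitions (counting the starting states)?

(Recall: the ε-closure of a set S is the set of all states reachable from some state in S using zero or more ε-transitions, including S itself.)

Start with {q10}.
From q10 via ε: add q6.
From q6 via ε: add q3, q11.
From q11 via ε: add q7.
ε-closure = {q3, q6, q7, q10, q11}, which has 5 states.

5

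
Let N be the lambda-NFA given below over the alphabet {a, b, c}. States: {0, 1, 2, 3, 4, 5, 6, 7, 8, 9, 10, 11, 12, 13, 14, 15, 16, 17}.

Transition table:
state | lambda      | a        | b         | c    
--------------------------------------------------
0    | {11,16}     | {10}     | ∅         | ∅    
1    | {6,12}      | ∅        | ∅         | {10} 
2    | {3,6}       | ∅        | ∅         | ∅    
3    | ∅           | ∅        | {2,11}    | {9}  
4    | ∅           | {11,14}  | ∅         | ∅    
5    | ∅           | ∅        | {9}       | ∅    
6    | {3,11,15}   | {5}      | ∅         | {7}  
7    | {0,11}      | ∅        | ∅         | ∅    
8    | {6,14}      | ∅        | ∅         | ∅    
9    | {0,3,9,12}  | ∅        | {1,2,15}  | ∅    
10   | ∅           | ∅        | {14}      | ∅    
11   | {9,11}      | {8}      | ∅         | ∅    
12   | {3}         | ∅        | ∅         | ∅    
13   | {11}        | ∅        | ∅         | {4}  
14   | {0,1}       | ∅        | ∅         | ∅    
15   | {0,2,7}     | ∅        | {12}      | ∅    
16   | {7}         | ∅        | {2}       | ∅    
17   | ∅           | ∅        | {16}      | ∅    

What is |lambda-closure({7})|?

7

Start with {7}.
From 7 via lambda: add 0, 11.
From 0 via lambda: add 16.
From 11 via lambda: add 9.
From 9 via lambda: add 3, 12.
lambda-closure = {0, 3, 7, 9, 11, 12, 16}, which has 7 states.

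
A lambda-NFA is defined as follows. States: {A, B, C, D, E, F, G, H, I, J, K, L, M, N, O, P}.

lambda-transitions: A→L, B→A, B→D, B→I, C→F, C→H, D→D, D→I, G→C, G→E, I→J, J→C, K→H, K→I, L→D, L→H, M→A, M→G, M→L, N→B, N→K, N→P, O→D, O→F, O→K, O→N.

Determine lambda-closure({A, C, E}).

{A, C, D, E, F, H, I, J, L}

Start with {A, C, E}.
From A via lambda: add L.
From C via lambda: add F, H.
From L via lambda: add D.
From D via lambda: add I.
From I via lambda: add J.
No new states can be added; the closed set is {A, C, D, E, F, H, I, J, L}.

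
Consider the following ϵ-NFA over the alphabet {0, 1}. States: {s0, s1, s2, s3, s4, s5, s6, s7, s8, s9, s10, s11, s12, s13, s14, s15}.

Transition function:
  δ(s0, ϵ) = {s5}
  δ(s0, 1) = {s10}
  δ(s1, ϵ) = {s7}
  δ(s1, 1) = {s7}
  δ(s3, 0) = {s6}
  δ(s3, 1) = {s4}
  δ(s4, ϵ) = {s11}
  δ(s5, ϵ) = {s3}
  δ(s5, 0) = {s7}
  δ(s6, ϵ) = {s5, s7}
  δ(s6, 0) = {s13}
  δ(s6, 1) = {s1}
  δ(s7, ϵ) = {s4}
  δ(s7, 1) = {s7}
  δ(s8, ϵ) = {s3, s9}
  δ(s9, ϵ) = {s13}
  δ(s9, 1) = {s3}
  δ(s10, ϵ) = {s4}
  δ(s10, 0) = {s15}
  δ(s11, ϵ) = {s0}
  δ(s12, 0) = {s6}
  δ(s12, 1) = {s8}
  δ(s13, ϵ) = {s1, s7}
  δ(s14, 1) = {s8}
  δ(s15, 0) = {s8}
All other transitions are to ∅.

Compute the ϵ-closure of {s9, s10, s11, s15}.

{s0, s1, s3, s4, s5, s7, s9, s10, s11, s13, s15}

Start with {s9, s10, s11, s15}.
From s9 via ϵ: add s13.
From s10 via ϵ: add s4.
From s11 via ϵ: add s0.
From s0 via ϵ: add s5.
From s13 via ϵ: add s1, s7.
From s5 via ϵ: add s3.
No new states can be added; the closed set is {s0, s1, s3, s4, s5, s7, s9, s10, s11, s13, s15}.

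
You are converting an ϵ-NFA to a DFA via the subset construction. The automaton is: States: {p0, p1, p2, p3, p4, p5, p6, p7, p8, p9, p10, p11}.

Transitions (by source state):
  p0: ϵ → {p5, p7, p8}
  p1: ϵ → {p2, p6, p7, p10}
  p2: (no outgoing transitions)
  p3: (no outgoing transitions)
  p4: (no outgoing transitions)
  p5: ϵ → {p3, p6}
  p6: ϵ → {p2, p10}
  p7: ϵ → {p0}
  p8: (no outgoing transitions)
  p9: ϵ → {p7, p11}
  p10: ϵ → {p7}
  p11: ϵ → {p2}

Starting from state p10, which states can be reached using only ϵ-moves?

{p0, p2, p3, p5, p6, p7, p8, p10}

Start with {p10}.
From p10 via ϵ: add p7.
From p7 via ϵ: add p0.
From p0 via ϵ: add p5, p8.
From p5 via ϵ: add p3, p6.
From p6 via ϵ: add p2.
No new states can be added; the closed set is {p0, p2, p3, p5, p6, p7, p8, p10}.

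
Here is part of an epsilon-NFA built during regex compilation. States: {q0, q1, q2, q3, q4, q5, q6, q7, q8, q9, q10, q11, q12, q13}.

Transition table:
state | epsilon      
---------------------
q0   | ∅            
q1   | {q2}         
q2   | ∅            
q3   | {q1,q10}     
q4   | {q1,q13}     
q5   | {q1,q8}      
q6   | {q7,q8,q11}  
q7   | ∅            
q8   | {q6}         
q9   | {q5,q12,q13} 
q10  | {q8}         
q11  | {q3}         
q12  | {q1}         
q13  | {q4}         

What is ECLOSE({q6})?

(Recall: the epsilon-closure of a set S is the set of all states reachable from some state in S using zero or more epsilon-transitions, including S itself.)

Start with {q6}.
From q6 via epsilon: add q7, q8, q11.
From q11 via epsilon: add q3.
From q3 via epsilon: add q1, q10.
From q1 via epsilon: add q2.
No new states can be added; the closed set is {q1, q2, q3, q6, q7, q8, q10, q11}.

{q1, q2, q3, q6, q7, q8, q10, q11}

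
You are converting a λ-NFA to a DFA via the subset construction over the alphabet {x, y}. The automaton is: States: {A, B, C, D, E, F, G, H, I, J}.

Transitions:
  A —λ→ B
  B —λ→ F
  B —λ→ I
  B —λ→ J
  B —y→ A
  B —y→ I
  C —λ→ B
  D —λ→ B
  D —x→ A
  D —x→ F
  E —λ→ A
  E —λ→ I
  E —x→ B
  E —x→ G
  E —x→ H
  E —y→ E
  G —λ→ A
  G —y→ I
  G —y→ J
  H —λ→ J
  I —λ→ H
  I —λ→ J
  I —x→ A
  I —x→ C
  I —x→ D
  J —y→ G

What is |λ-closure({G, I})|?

7

Start with {G, I}.
From G via λ: add A.
From I via λ: add H, J.
From A via λ: add B.
From B via λ: add F.
λ-closure = {A, B, F, G, H, I, J}, which has 7 states.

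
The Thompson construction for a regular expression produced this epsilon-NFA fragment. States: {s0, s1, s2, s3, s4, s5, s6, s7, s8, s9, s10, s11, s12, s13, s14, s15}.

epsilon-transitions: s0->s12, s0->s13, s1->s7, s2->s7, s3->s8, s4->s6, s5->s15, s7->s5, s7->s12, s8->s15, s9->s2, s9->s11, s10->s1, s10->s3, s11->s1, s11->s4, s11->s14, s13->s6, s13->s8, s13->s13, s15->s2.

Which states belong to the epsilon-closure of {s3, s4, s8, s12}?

Start with {s3, s4, s8, s12}.
From s4 via epsilon: add s6.
From s8 via epsilon: add s15.
From s15 via epsilon: add s2.
From s2 via epsilon: add s7.
From s7 via epsilon: add s5.
No new states can be added; the closed set is {s2, s3, s4, s5, s6, s7, s8, s12, s15}.

{s2, s3, s4, s5, s6, s7, s8, s12, s15}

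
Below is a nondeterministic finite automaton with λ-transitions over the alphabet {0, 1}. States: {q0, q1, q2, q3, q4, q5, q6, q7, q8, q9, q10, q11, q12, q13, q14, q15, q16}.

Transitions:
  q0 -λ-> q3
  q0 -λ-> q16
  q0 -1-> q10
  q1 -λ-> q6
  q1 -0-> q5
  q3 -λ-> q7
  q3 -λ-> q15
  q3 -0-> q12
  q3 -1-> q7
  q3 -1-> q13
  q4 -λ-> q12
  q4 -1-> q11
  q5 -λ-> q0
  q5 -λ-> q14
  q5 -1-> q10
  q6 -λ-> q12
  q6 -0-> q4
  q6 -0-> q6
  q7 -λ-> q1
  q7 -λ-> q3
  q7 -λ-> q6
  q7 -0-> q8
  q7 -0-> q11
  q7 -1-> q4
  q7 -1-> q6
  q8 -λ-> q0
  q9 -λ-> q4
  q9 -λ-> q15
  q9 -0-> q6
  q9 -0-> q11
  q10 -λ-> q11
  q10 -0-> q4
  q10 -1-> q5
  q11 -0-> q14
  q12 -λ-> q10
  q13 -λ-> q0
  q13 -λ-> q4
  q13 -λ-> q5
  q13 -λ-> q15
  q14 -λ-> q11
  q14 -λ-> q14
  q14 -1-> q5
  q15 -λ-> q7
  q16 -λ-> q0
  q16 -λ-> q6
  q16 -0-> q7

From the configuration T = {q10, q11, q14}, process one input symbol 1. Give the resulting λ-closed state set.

q10 on 1 → {q5}.
q14 on 1 → {q5}.
No 1-transition from q11.
Union after reading 1: {q5}.
Now take the λ-closure:
From q5 via λ: add q0, q14.
From q0 via λ: add q3, q16.
From q14 via λ: add q11.
From q3 via λ: add q7, q15.
From q16 via λ: add q6.
From q6 via λ: add q12.
From q7 via λ: add q1.
From q12 via λ: add q10.
No new states can be added; the closed set is {q0, q1, q3, q5, q6, q7, q10, q11, q12, q14, q15, q16}.

{q0, q1, q3, q5, q6, q7, q10, q11, q12, q14, q15, q16}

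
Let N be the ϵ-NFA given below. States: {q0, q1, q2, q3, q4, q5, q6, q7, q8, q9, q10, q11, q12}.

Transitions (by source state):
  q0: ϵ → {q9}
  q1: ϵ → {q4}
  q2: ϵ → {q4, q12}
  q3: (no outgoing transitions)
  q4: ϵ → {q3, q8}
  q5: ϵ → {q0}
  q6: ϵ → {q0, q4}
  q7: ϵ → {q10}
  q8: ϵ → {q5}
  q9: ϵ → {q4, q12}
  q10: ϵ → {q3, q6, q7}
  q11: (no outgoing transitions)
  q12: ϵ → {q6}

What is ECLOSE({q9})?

{q0, q3, q4, q5, q6, q8, q9, q12}

Start with {q9}.
From q9 via ϵ: add q4, q12.
From q4 via ϵ: add q3, q8.
From q12 via ϵ: add q6.
From q6 via ϵ: add q0.
From q8 via ϵ: add q5.
No new states can be added; the closed set is {q0, q3, q4, q5, q6, q8, q9, q12}.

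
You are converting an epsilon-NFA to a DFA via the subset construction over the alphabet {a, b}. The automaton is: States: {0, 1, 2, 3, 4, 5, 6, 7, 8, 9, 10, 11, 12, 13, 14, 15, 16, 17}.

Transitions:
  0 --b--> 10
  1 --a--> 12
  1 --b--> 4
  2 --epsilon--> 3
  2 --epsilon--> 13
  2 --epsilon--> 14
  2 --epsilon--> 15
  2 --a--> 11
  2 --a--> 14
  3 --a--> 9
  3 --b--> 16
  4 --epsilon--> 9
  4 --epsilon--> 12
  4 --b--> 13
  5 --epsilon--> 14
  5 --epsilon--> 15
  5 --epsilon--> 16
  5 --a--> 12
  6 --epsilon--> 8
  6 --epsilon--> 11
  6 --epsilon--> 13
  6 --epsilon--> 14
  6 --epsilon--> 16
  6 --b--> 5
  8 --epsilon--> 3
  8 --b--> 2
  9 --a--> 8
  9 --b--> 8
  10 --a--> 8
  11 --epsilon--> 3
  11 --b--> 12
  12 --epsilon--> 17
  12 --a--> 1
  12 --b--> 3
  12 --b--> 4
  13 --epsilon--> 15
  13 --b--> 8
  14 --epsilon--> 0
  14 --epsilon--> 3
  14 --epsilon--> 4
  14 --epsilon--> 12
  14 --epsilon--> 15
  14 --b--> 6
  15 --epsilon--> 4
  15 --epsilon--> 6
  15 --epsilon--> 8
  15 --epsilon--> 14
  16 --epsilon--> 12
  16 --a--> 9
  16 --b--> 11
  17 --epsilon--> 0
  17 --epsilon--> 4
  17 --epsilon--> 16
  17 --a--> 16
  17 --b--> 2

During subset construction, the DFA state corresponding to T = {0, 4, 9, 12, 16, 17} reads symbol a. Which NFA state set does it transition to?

{0, 1, 3, 4, 8, 9, 12, 16, 17}

9 on a → {8}.
12 on a → {1}.
16 on a → {9}.
17 on a → {16}.
No a-transition from 0, 4.
Union after reading a: {1, 8, 9, 16}.
Now take the epsilon-closure:
From 8 via epsilon: add 3.
From 16 via epsilon: add 12.
From 12 via epsilon: add 17.
From 17 via epsilon: add 0, 4.
No new states can be added; the closed set is {0, 1, 3, 4, 8, 9, 12, 16, 17}.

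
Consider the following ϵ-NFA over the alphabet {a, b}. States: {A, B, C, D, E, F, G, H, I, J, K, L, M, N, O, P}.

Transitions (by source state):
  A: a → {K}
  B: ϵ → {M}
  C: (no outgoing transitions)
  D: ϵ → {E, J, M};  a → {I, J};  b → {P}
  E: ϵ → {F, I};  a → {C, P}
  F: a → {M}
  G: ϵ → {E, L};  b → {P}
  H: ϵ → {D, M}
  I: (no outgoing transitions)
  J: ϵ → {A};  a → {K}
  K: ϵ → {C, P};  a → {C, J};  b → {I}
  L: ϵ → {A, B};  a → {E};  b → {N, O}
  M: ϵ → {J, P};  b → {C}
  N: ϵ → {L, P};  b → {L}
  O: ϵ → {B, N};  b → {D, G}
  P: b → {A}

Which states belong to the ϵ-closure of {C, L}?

Start with {C, L}.
From L via ϵ: add A, B.
From B via ϵ: add M.
From M via ϵ: add J, P.
No new states can be added; the closed set is {A, B, C, J, L, M, P}.

{A, B, C, J, L, M, P}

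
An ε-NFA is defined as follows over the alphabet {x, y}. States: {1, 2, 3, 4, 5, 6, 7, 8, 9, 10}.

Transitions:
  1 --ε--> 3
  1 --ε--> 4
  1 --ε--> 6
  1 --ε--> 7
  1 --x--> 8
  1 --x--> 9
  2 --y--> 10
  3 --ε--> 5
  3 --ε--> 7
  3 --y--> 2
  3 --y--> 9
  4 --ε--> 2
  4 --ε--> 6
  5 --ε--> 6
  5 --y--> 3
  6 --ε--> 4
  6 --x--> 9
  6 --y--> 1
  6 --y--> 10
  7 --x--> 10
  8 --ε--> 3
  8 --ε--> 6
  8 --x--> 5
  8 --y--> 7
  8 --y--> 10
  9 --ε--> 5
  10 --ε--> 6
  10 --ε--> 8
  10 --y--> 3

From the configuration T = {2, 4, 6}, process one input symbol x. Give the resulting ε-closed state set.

6 on x → {9}.
No x-transition from 2, 4.
Union after reading x: {9}.
Now take the ε-closure:
From 9 via ε: add 5.
From 5 via ε: add 6.
From 6 via ε: add 4.
From 4 via ε: add 2.
No new states can be added; the closed set is {2, 4, 5, 6, 9}.

{2, 4, 5, 6, 9}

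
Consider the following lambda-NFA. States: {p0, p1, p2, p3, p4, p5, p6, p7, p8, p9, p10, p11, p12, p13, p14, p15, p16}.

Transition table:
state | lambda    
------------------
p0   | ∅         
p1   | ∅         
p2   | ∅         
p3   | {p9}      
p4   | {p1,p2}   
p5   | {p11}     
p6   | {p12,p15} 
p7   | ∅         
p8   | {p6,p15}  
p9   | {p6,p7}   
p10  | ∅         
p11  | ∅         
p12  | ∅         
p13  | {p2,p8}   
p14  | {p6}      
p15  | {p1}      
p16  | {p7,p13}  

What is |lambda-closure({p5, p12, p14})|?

Start with {p5, p12, p14}.
From p5 via lambda: add p11.
From p14 via lambda: add p6.
From p6 via lambda: add p15.
From p15 via lambda: add p1.
lambda-closure = {p1, p5, p6, p11, p12, p14, p15}, which has 7 states.

7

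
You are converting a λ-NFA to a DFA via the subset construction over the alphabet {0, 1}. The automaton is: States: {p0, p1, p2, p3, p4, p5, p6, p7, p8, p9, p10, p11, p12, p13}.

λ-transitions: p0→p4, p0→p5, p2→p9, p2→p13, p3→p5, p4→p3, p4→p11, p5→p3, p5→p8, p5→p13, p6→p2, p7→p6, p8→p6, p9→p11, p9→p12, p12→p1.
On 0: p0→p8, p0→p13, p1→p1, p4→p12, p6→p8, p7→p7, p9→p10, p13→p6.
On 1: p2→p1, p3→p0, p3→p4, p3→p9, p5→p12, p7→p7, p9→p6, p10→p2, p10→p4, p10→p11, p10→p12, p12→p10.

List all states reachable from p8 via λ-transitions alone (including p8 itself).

{p1, p2, p6, p8, p9, p11, p12, p13}

Start with {p8}.
From p8 via λ: add p6.
From p6 via λ: add p2.
From p2 via λ: add p9, p13.
From p9 via λ: add p11, p12.
From p12 via λ: add p1.
No new states can be added; the closed set is {p1, p2, p6, p8, p9, p11, p12, p13}.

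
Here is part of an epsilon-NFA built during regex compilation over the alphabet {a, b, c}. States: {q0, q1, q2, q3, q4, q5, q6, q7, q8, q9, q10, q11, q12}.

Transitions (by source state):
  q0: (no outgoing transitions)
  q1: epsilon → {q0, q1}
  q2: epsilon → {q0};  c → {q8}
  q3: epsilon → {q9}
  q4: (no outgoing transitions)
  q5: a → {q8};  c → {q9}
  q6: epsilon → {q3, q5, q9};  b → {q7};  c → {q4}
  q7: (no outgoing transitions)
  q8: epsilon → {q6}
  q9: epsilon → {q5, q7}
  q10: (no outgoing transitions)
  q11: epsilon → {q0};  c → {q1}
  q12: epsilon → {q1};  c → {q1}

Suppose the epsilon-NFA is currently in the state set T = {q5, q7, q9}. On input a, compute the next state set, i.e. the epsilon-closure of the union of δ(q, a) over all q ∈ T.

q5 on a → {q8}.
No a-transition from q7, q9.
Union after reading a: {q8}.
Now take the epsilon-closure:
From q8 via epsilon: add q6.
From q6 via epsilon: add q3, q5, q9.
From q9 via epsilon: add q7.
No new states can be added; the closed set is {q3, q5, q6, q7, q8, q9}.

{q3, q5, q6, q7, q8, q9}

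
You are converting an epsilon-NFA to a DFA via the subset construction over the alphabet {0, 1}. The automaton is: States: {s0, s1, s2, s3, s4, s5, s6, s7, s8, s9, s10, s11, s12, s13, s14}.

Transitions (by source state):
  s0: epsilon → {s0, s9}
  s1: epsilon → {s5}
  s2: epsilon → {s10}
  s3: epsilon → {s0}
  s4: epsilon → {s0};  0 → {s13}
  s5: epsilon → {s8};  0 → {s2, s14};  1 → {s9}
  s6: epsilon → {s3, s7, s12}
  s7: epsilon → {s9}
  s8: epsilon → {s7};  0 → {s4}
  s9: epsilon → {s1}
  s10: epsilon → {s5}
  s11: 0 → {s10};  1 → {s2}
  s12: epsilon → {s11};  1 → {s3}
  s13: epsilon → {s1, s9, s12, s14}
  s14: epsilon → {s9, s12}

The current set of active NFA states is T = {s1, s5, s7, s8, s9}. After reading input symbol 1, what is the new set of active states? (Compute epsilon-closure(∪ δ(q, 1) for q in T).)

{s1, s5, s7, s8, s9}

s5 on 1 → {s9}.
No 1-transition from s1, s7, s8, s9.
Union after reading 1: {s9}.
Now take the epsilon-closure:
From s9 via epsilon: add s1.
From s1 via epsilon: add s5.
From s5 via epsilon: add s8.
From s8 via epsilon: add s7.
No new states can be added; the closed set is {s1, s5, s7, s8, s9}.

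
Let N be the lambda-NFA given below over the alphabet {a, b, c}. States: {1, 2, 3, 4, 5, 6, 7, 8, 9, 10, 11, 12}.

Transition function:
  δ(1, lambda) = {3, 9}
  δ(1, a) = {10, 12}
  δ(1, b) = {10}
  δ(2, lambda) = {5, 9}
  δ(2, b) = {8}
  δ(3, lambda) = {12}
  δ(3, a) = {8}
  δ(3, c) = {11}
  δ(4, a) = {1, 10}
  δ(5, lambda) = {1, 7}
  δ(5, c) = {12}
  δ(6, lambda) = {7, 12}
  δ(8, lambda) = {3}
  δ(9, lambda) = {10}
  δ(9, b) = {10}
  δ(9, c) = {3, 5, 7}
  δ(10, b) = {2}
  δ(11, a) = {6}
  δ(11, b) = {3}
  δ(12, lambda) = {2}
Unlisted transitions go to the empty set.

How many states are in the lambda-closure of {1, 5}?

Start with {1, 5}.
From 1 via lambda: add 3, 9.
From 5 via lambda: add 7.
From 3 via lambda: add 12.
From 9 via lambda: add 10.
From 12 via lambda: add 2.
lambda-closure = {1, 2, 3, 5, 7, 9, 10, 12}, which has 8 states.

8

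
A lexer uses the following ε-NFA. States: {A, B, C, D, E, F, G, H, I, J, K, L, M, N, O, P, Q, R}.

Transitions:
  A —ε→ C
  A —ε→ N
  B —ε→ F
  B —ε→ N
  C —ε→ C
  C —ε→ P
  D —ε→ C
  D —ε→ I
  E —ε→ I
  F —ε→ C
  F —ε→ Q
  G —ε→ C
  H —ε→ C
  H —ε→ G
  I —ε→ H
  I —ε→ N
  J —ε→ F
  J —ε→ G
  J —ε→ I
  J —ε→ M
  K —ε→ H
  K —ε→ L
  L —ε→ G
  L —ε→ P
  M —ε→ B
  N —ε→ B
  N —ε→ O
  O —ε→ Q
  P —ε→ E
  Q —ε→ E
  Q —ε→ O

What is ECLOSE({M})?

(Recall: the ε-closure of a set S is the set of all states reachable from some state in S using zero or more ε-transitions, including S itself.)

Start with {M}.
From M via ε: add B.
From B via ε: add F, N.
From F via ε: add C, Q.
From N via ε: add O.
From C via ε: add P.
From Q via ε: add E.
From E via ε: add I.
From I via ε: add H.
From H via ε: add G.
No new states can be added; the closed set is {B, C, E, F, G, H, I, M, N, O, P, Q}.

{B, C, E, F, G, H, I, M, N, O, P, Q}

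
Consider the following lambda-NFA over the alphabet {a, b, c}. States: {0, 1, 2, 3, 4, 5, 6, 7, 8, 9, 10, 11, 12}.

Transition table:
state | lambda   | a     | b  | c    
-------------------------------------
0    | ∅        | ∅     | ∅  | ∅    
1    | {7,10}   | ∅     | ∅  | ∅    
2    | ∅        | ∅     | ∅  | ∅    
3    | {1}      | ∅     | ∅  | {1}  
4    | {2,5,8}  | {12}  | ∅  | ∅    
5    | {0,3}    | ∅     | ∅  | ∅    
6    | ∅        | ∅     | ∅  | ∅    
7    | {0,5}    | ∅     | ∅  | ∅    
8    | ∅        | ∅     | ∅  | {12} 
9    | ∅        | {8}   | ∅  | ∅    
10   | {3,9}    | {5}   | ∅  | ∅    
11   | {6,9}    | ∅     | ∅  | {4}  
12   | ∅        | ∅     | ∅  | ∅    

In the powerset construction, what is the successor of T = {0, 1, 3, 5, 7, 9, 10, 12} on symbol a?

9 on a → {8}.
10 on a → {5}.
No a-transition from 0, 1, 3, 5, 7, 12.
Union after reading a: {5, 8}.
Now take the lambda-closure:
From 5 via lambda: add 0, 3.
From 3 via lambda: add 1.
From 1 via lambda: add 7, 10.
From 10 via lambda: add 9.
No new states can be added; the closed set is {0, 1, 3, 5, 7, 8, 9, 10}.

{0, 1, 3, 5, 7, 8, 9, 10}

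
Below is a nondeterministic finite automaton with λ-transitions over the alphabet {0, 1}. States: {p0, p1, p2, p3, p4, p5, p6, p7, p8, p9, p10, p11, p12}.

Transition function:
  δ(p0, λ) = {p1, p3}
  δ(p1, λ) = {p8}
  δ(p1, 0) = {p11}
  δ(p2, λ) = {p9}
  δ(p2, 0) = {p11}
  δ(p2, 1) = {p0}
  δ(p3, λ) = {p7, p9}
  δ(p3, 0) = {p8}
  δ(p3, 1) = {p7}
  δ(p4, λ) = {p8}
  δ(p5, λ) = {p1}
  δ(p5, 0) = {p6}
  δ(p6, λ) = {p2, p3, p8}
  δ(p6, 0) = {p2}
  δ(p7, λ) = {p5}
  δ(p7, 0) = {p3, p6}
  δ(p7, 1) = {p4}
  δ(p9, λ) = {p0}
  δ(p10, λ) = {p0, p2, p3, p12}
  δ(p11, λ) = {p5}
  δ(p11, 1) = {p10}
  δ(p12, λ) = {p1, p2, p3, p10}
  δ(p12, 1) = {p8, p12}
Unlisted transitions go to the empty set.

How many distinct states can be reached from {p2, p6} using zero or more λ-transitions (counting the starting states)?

9

Start with {p2, p6}.
From p2 via λ: add p9.
From p6 via λ: add p3, p8.
From p3 via λ: add p7.
From p9 via λ: add p0.
From p0 via λ: add p1.
From p7 via λ: add p5.
λ-closure = {p0, p1, p2, p3, p5, p6, p7, p8, p9}, which has 9 states.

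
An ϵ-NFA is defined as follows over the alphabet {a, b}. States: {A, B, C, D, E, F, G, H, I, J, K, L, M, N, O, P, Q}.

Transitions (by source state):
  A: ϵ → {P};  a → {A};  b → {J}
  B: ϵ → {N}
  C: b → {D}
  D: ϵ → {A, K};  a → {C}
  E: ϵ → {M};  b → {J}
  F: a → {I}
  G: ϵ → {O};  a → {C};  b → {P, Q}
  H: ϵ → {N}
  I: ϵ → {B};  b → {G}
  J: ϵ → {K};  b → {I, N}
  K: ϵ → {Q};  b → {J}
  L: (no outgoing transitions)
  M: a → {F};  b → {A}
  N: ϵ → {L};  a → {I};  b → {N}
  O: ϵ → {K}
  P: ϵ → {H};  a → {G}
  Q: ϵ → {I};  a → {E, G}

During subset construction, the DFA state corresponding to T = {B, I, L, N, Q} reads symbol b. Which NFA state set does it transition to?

{B, G, I, K, L, N, O, Q}

I on b → {G}.
N on b → {N}.
No b-transition from B, L, Q.
Union after reading b: {G, N}.
Now take the ϵ-closure:
From G via ϵ: add O.
From N via ϵ: add L.
From O via ϵ: add K.
From K via ϵ: add Q.
From Q via ϵ: add I.
From I via ϵ: add B.
No new states can be added; the closed set is {B, G, I, K, L, N, O, Q}.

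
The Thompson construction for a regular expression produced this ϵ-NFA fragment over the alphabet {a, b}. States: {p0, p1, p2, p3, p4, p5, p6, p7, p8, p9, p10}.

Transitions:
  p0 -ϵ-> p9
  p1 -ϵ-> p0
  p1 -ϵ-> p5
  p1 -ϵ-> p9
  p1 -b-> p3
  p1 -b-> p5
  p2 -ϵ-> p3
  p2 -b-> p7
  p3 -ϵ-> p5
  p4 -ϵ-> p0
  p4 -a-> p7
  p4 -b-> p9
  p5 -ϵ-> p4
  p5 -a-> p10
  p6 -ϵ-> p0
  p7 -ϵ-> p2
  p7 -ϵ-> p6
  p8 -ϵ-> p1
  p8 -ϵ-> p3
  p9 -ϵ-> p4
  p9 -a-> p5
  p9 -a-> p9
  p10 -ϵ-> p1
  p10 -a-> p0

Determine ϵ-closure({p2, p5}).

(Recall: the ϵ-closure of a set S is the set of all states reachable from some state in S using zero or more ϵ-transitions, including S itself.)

{p0, p2, p3, p4, p5, p9}

Start with {p2, p5}.
From p2 via ϵ: add p3.
From p5 via ϵ: add p4.
From p4 via ϵ: add p0.
From p0 via ϵ: add p9.
No new states can be added; the closed set is {p0, p2, p3, p4, p5, p9}.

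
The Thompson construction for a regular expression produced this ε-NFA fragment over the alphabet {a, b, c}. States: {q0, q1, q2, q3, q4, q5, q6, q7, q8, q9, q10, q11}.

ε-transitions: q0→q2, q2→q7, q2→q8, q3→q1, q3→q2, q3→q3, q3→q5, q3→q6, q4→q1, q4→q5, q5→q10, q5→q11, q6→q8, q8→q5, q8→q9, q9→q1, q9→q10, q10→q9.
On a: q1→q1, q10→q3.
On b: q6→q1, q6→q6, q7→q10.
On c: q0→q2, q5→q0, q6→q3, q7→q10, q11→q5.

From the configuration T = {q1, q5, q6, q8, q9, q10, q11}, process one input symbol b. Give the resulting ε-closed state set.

q6 on b → {q1, q6}.
No b-transition from q1, q5, q8, q9, q10, q11.
Union after reading b: {q1, q6}.
Now take the ε-closure:
From q6 via ε: add q8.
From q8 via ε: add q5, q9.
From q5 via ε: add q10, q11.
No new states can be added; the closed set is {q1, q5, q6, q8, q9, q10, q11}.

{q1, q5, q6, q8, q9, q10, q11}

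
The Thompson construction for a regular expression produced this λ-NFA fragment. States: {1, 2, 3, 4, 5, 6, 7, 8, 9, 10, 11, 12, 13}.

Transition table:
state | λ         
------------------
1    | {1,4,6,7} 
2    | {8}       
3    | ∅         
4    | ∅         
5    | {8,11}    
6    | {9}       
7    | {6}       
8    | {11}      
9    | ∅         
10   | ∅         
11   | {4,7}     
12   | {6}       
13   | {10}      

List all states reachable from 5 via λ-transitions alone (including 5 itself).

{4, 5, 6, 7, 8, 9, 11}

Start with {5}.
From 5 via λ: add 8, 11.
From 11 via λ: add 4, 7.
From 7 via λ: add 6.
From 6 via λ: add 9.
No new states can be added; the closed set is {4, 5, 6, 7, 8, 9, 11}.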